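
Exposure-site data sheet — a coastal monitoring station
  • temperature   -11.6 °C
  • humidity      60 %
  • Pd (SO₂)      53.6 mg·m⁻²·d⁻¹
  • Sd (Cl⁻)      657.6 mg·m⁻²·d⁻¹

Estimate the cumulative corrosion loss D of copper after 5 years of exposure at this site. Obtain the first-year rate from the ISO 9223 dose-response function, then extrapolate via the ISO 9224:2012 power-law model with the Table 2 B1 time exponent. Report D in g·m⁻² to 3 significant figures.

copper: temperature factor f = +0.126·(-21.6) = -2.7216
  sulphur-dioxide contribution → 0.03383 μm/a
  chloride contribution → 0.2903 μm/a
  total first-year rate 0.3241 μm/a
Long-term exponent b (ISO 9224 Table 2, B1) = 0.667
  D(5) = 0.3241 × 5^0.667 = 0.3241 × 2.926 = 0.9482 μm
  Mass loss = 0.9482 μm × 8.96 g/cm³ = 8.496 g·m⁻²

D(5) = 8.50 g·m⁻²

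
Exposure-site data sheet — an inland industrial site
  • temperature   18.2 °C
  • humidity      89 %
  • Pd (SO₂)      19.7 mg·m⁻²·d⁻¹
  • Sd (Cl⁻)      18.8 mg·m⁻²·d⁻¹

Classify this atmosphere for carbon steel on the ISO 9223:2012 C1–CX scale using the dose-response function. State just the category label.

C4

carbon steel: f(T) = -0.054·(T−10) [T>10 °C] = -0.4428
  sulphur-dioxide contribution → 31.76 μm/a
  chloride contribution → 24.56 μm/a
  total first-year rate 56.32 μm/a
56.3 μm/a falls in (50, 80] for carbon steel → category C4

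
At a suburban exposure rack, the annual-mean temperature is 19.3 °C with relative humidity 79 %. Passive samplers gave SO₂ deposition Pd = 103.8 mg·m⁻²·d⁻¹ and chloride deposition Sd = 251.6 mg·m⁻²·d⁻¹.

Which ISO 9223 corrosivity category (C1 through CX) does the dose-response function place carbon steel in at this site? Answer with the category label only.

carbon steel: T>10 °C ⇒ hinge -0.054·(19.3−10) = -0.5022
  sulphur-dioxide contribution → 58.14 μm/a
  chloride contribution → 92.16 μm/a
  total first-year rate 150.3 μm/a
ISO 9223 Table 2 (carbon steel): 80 < 150 ≤ 200 μm/a ⇒ C5

C5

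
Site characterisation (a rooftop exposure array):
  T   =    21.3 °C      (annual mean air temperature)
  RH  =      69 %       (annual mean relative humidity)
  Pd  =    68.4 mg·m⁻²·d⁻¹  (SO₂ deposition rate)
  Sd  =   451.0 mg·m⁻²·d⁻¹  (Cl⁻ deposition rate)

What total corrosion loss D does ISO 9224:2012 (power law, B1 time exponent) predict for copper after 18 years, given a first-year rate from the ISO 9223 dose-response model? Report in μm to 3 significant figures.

copper: f(T) = -0.080·(T−10) [T>10 °C] = -0.9040
  Pd branch = 0.0053·Pd^0.26·e^(0.059·RH+f) = 0.3774 μm/a
  Sd branch = 0.01025·Sd^0.27·e^(0.036·RH+0.049·T) = 1.817 μm/a
  r_corr = 0.3774 + 1.817 = 2.195 μm/a
Long-term exponent b (ISO 9224 Table 2, B1) = 0.667
  D(18) = 2.195 × 18^0.667 = 2.195 × 6.875 = 15.09 μm

D(18) = 15.1 μm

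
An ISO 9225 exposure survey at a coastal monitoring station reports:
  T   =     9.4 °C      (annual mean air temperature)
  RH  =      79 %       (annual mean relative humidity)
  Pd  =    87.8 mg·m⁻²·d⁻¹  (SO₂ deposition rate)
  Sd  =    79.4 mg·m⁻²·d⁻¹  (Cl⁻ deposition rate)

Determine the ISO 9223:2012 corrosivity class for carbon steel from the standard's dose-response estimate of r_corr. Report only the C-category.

C5

carbon steel: f(T) = +0.150·(T−10) [T≤10 °C] = -0.0900
  SO₂ term: 1.77·87.8^0.52·exp(0.02·79-0.0900) = 80.48
  Sd branch = 0.102·Sd^0.62·e^(0.033·RH+0.04·T) = 30.34 μm/a
  r_corr = 80.48 + 30.34 = 110.8 μm/a
Category bounds: 80…200 μm/a bracket r_corr ⇒ C5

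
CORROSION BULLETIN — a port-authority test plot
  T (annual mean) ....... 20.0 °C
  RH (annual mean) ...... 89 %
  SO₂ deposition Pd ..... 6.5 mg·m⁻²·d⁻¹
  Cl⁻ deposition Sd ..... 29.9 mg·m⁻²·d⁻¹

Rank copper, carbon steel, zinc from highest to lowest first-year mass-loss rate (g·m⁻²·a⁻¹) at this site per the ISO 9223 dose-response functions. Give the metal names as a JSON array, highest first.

copper: temperature factor f = -0.080·(10.0) = -0.8000
  Pd branch = 0.0053·Pd^0.26·e^(0.059·RH+f) = 0.7391 μm/a
  Cl⁻ term: 0.01025·29.9^0.27·exp(0.036·89+0.049·20.0) = 1.684
  r_corr = 0.7391 + 1.684 = 2.423 μm/a
  mass loss = 2.423 μm/a × 8.96 g/cm³ = 21.71 g·m⁻²·a⁻¹
carbon steel: T>10 °C ⇒ hinge -0.054·(20.0−10) = -0.5400
  SO₂ term: 1.77·6.5^0.52·exp(0.02·89-0.5400) = 16.19
  Sd branch = 0.102·Sd^0.62·e^(0.033·RH+0.04·T) = 35.19 μm/a
  r_corr = 16.19 + 35.19 = 51.38 μm/a
  mass loss = 51.38 μm/a × 7.85 g/cm³ = 403.4 g·m⁻²·a⁻¹
zinc: temperature factor f = -0.071·(10.0) = -0.7100
  Pd branch = 0.0129·Pd^0.44·e^(0.046·RH+f) = 0.8668 μm/a
  Sd branch = 0.0175·Sd^0.57·e^(0.008·RH+0.085·T) = 1.354 μm/a
  r_corr = 0.8668 + 1.354 = 2.221 μm/a
  mass loss = 2.221 μm/a × 7.14 g/cm³ = 15.86 g·m⁻²·a⁻¹
Ordering by g·m⁻²·a⁻¹: carbon steel (403) > copper (21.7) > zinc (15.9)

["carbon steel", "copper", "zinc"]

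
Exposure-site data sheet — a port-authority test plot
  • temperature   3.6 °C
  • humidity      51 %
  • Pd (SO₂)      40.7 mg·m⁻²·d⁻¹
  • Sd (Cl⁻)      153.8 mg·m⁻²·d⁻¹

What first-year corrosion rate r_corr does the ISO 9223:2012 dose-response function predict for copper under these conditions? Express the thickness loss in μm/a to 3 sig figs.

r_corr = 0.424 μm/a

copper: f(T) = +0.126·(T−10) [T≤10 °C] = -0.8064
  Pd branch = 0.0053·Pd^0.26·e^(0.059·RH+f) = 0.1257 μm/a
  Sd branch = 0.01025·Sd^0.27·e^(0.036·RH+0.049·T) = 0.2987 μm/a
  r_corr = 0.1257 + 0.2987 = 0.4244 μm/a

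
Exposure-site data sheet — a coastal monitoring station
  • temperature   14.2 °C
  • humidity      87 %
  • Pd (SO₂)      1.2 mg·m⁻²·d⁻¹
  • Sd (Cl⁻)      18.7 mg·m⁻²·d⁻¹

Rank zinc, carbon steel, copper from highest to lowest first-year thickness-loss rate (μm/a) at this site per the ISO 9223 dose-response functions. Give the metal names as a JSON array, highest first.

["carbon steel", "copper", "zinc"]

zinc: f(T) = -0.071·(T−10) [T>10 °C] = -0.2982
  Pd branch = 0.0129·Pd^0.44·e^(0.046·RH+f) = 0.5675 μm/a
  Sd branch = 0.0175·Sd^0.57·e^(0.008·RH+0.085·T) = 0.6229 μm/a
  sum: 0.5675 + 0.6229 → r_corr = 1.19 μm/a
carbon steel: temperature factor f = -0.054·(4.2) = -0.2268
  Pd branch = 1.77·Pd^0.52·e^(0.02·RH+f) = 8.837 μm/a
  Cl⁻ term: 0.102·18.7^0.62·exp(0.033·87+0.04·14.2) = 19.53
  sum: 8.837 + 19.53 → r_corr = 28.37 μm/a
copper: T>10 °C ⇒ hinge -0.080·(14.2−10) = -0.3360
  Pd branch = 0.0053·Pd^0.26·e^(0.059·RH+f) = 0.6732 μm/a
  Sd branch = 0.01025·Sd^0.27·e^(0.036·RH+0.049·T) = 1.039 μm/a
  r_corr = 0.6732 + 1.039 = 1.712 μm/a
Ordering by μm/a: carbon steel (28.4) > copper (1.71) > zinc (1.19)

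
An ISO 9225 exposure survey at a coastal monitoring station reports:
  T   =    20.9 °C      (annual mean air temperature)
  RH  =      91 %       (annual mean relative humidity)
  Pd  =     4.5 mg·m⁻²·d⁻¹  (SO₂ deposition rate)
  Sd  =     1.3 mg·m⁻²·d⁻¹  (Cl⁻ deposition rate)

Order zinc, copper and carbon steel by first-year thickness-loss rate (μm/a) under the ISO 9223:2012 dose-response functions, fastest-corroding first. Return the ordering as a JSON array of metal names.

zinc: T>10 °C ⇒ hinge -0.071·(20.9−10) = -0.7739
  sulphur-dioxide contribution → 0.7583 μm/a
  chloride contribution → 0.2487 μm/a
  total first-year rate 1.007 μm/a
copper: f(T) = -0.080·(T−10) [T>10 °C] = -0.8720
  sulphur-dioxide contribution → 0.7033 μm/a
  chloride contribution → 0.811 μm/a
  total first-year rate 1.514 μm/a
carbon steel: temperature factor f = -0.054·(10.9) = -0.5886
  sulphur-dioxide contribution → 13.26 μm/a
  chloride contribution → 5.578 μm/a
  ⇒ r_corr(carbon steel) = 18.83 μm/a
Ordering by μm/a: carbon steel (18.8) > copper (1.51) > zinc (1.01)

["carbon steel", "copper", "zinc"]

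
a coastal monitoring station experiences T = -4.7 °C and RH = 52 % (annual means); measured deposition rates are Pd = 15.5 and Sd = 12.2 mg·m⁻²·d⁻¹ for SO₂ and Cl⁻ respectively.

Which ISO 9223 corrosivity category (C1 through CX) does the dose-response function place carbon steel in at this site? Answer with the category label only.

carbon steel: f(T) = +0.150·(T−10) [T≤10 °C] = -2.2050
  SO₂ term: 1.77·15.5^0.52·exp(0.02·52-2.2050) = 2.296
  Sd branch = 0.102·Sd^0.62·e^(0.033·RH+0.04·T) = 2.217 μm/a
  r_corr = 2.296 + 2.217 = 4.513 μm/a
Category bounds: 1.3…25 μm/a bracket r_corr ⇒ C2

C2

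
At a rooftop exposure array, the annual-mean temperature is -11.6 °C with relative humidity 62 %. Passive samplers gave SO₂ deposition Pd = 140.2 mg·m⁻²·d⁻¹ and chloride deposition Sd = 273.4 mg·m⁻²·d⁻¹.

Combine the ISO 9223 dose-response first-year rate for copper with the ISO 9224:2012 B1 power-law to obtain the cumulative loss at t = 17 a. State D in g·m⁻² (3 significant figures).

D(17) = 17.5 g·m⁻²

copper: f(T) = +0.126·(T−10) [T≤10 °C] = -2.7216
  sulphur-dioxide contribution → 0.04888 μm/a
  chloride contribution → 0.2461 μm/a
  total first-year rate 0.295 μm/a
Long-term exponent b (ISO 9224 Table 2, B1) = 0.667
  D(17) = 0.295 × 17^0.667 = 0.295 × 6.618 = 1.952 μm
  Mass loss = 1.952 μm × 8.96 g/cm³ = 17.49 g·m⁻²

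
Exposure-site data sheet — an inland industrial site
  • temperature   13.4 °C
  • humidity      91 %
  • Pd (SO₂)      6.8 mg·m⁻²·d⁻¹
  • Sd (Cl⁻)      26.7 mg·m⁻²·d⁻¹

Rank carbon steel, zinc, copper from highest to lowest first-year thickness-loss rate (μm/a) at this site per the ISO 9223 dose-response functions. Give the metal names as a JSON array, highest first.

["carbon steel", "copper", "zinc"]

carbon steel: f(T) = -0.054·(T−10) [T>10 °C] = -0.1836
  sulphur-dioxide contribution → 24.64 μm/a
  chloride contribution → 26.92 μm/a
  total first-year rate 51.55 μm/a
zinc: T>10 °C ⇒ hinge -0.071·(13.4−10) = -0.2414
  sulphur-dioxide contribution → 1.549 μm/a
  chloride contribution → 0.7362 μm/a
  total first-year rate 2.285 μm/a
copper: f(T) = -0.080·(T−10) [T>10 °C] = -0.2720
  sulphur-dioxide contribution → 1.427 μm/a
  chloride contribution → 1.27 μm/a
  total first-year rate 2.697 μm/a
Ordering by μm/a: carbon steel (51.6) > copper (2.7) > zinc (2.29)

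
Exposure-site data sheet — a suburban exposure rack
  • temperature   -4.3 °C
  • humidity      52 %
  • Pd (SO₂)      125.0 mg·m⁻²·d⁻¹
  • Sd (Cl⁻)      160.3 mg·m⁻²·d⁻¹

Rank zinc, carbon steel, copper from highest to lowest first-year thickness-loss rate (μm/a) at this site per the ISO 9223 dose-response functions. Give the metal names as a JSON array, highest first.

zinc: temperature factor f = +0.038·(-14.3) = -0.5434
  sulphur-dioxide contribution → 0.6856 μm/a
  chloride contribution → 0.3325 μm/a
  ⇒ r_corr(zinc) = 1.018 μm/a
carbon steel: temperature factor f = +0.150·(-14.3) = -2.1450
  sulphur-dioxide contribution → 7.219 μm/a
  chloride contribution → 11.12 μm/a
  ⇒ r_corr(carbon steel) = 18.34 μm/a
copper: f(T) = +0.126·(T−10) [T≤10 °C] = -1.8018
  sulphur-dioxide contribution → 0.06597 μm/a
  chloride contribution → 0.2126 μm/a
  ⇒ r_corr(copper) = 0.2786 μm/a
Ordering by μm/a: carbon steel (18.3) > zinc (1.02) > copper (0.279)

["carbon steel", "zinc", "copper"]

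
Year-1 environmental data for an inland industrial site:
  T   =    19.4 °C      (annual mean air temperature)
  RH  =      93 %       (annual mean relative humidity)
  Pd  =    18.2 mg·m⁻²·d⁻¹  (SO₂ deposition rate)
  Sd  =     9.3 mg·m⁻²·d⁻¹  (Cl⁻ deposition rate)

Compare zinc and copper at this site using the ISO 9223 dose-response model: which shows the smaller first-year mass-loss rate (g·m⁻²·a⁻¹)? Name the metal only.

zinc: temperature factor f = -0.071·(9.4) = -0.6674
  sulphur-dioxide contribution → 1.71 μm/a
  chloride contribution → 0.6829 μm/a
  ⇒ r_corr(zinc) = 2.393 μm/a
  mass loss = 2.393 μm/a × 7.14 g/cm³ = 17.09 g·m⁻²·a⁻¹
copper: f(T) = -0.080·(T−10) [T>10 °C] = -0.7520
  sulphur-dioxide contribution → 1.283 μm/a
  chloride contribution → 1.377 μm/a
  total first-year rate 2.661 μm/a
  mass loss = 2.661 μm/a × 8.96 g/cm³ = 23.84 g·m⁻²·a⁻¹
Ordering by g·m⁻²·a⁻¹: copper (23.8) > zinc (17.1)

zinc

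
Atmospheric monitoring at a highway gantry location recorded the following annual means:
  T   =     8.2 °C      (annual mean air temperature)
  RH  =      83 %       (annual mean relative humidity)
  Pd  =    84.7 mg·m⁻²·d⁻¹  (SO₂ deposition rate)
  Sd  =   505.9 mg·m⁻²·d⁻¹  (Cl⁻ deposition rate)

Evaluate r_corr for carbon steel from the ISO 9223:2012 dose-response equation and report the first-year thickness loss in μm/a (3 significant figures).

r_corr = 175 μm/a

carbon steel: temperature factor f = +0.150·(-1.8) = -0.2700
  SO₂ term: 1.77·84.7^0.52·exp(0.02·83-0.2700) = 71.47
  Sd branch = 0.102·Sd^0.62·e^(0.033·RH+0.04·T) = 104 μm/a
  sum: 71.47 + 104 → r_corr = 175.5 μm/a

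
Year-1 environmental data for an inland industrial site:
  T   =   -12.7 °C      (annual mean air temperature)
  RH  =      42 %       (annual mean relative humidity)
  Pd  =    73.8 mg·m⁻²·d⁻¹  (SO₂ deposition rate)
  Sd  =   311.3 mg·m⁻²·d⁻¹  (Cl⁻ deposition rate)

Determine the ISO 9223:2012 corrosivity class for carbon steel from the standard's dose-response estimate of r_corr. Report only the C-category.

carbon steel: f(T) = +0.150·(T−10) [T≤10 °C] = -3.4050
  sulphur-dioxide contribution → 1.275 μm/a
  chloride contribution → 8.623 μm/a
  total first-year rate 9.898 μm/a
ISO 9223 Table 2 (carbon steel): 1.3 < 9.9 ≤ 25 μm/a ⇒ C2

C2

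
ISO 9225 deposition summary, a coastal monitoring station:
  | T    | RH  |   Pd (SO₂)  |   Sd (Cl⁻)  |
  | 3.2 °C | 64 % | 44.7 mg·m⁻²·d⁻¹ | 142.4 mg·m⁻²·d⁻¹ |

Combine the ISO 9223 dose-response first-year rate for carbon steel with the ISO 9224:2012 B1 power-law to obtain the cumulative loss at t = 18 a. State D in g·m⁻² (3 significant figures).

carbon steel: f(T) = +0.150·(T−10) [T≤10 °C] = -1.0200
  SO₂ term: 1.77·44.7^0.52·exp(0.02·64-1.0200) = 16.56
  Sd branch = 0.102·Sd^0.62·e^(0.033·RH+0.04·T) = 20.73 μm/a
  sum: 16.56 + 20.73 → r_corr = 37.29 μm/a
Power-law: D(18) = r_corr · 18^0.523
  D(18) = 37.29 × 18^0.523 = 37.29 × 4.534 = 169.1 μm
  Mass loss = 169.1 μm × 7.85 g/cm³ = 1327 g·m⁻²

D(18) = 1.33e+03 g·m⁻²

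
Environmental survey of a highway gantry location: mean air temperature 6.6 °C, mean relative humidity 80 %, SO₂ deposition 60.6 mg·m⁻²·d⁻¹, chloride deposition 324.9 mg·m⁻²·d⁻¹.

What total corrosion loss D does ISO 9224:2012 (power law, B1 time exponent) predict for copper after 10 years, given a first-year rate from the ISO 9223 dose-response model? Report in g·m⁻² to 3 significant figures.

copper: f(T) = +0.126·(T−10) [T≤10 °C] = -0.4284
  sulphur-dioxide contribution → 1.126 μm/a
  chloride contribution → 1.203 μm/a
  total first-year rate 2.329 μm/a
Power-law: D(10) = r_corr · 10^0.667
  D(10) = 2.329 × 10^0.667 = 2.329 × 4.645 = 10.82 μm
  Mass loss = 10.82 μm × 8.96 g/cm³ = 96.92 g·m⁻²

D(10) = 96.9 g·m⁻²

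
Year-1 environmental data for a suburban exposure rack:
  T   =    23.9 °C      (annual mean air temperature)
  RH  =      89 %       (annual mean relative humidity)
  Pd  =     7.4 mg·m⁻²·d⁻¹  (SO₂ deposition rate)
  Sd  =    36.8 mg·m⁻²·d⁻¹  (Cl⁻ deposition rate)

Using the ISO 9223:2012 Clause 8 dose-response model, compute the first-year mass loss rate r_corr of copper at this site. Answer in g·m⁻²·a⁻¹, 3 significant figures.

r_corr = 24.3 g·m⁻²·a⁻¹

copper: f(T) = -0.080·(T−10) [T>10 °C] = -1.1120
  SO₂ term: 0.0053·7.4^0.26·exp(0.059·89-1.1120) = 0.5595
  Cl⁻ term: 0.01025·36.8^0.27·exp(0.036·89+0.049·23.9) = 2.156
  sum: 0.5595 + 2.156 → r_corr = 2.715 μm/a
Convert to mass loss: 2.715 μm/a × 8.96 g/cm³ = 24.33 g·m⁻²·a⁻¹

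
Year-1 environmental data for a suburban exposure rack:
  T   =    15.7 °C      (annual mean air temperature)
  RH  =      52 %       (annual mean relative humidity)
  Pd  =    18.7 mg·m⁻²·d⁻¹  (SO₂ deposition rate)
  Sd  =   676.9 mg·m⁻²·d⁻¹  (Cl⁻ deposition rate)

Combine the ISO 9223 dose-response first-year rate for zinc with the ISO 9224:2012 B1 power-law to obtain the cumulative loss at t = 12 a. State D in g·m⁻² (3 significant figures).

zinc: T>10 °C ⇒ hinge -0.071·(15.7−10) = -0.4047
  SO₂ term: 0.0129·18.7^0.44·exp(0.046·52-0.4047) = 0.3414
  Cl⁻ term: 0.0175·676.9^0.57·exp(0.008·52+0.085·15.7) = 4.137
  r_corr = 0.3414 + 4.137 = 4.478 μm/a
ISO 9224: D(t) = r_corr · t^b with b = 0.813 (zinc, B1)
  D(12) = 4.478 × 12^0.813 = 4.478 × 7.54 = 33.77 μm
  Mass loss = 33.77 μm × 7.14 g/cm³ = 241.1 g·m⁻²

D(12) = 241 g·m⁻²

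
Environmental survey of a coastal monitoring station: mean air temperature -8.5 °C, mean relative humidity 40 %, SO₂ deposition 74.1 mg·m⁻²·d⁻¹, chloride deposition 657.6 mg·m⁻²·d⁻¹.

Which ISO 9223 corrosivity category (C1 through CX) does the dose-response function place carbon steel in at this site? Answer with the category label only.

C2

carbon steel: T≤10 °C ⇒ hinge +0.150·(-8.5−10) = -2.7750
  sulphur-dioxide contribution → 2.304 μm/a
  chloride contribution → 15.18 μm/a
  ⇒ r_corr(carbon steel) = 17.49 μm/a
ISO 9223 Table 2 (carbon steel): 1.3 < 17.5 ≤ 25 μm/a ⇒ C2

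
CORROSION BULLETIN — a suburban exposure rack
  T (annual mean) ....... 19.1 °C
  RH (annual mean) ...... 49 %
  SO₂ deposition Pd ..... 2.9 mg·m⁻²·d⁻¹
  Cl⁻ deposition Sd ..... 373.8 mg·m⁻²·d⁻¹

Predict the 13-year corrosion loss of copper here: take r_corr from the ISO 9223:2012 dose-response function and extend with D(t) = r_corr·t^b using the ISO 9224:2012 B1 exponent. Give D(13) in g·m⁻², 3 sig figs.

copper: f(T) = -0.080·(T−10) [T>10 °C] = -0.7280
  SO₂ term: 0.0053·2.9^0.26·exp(0.059·49-0.7280) = 0.0608
  Cl⁻ term: 0.01025·373.8^0.27·exp(0.036·49+0.049·19.1) = 0.7549
  sum: 0.0608 + 0.7549 → r_corr = 0.8157 μm/a
Power-law: D(13) = r_corr · 13^0.667
  D(13) = 0.8157 × 13^0.667 = 0.8157 × 5.534 = 4.514 μm
  Mass loss = 4.514 μm × 8.96 g/cm³ = 40.44 g·m⁻²

D(13) = 40.4 g·m⁻²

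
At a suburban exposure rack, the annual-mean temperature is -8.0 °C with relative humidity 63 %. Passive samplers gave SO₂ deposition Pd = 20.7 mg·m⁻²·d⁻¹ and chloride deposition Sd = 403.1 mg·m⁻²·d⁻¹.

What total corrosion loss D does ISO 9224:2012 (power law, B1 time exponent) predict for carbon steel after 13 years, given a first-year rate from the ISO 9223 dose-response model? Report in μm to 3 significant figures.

D(13) = 101 μm

carbon steel: T≤10 °C ⇒ hinge +0.150·(-8.0−10) = -2.7000
  sulphur-dioxide contribution → 2.027 μm/a
  chloride contribution → 24.43 μm/a
  total first-year rate 26.45 μm/a
Power-law: D(13) = r_corr · 13^0.523
  D(13) = 26.45 × 13^0.523 = 26.45 × 3.825 = 101.2 μm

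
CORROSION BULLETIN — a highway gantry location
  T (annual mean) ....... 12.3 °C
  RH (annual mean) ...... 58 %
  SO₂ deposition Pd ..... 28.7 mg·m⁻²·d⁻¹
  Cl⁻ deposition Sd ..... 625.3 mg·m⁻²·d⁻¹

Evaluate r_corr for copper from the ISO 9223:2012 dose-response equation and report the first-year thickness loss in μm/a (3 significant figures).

copper: temperature factor f = -0.080·(2.3) = -0.1840
  Pd branch = 0.0053·Pd^0.26·e^(0.059·RH+f) = 0.3233 μm/a
  Sd branch = 0.01025·Sd^0.27·e^(0.036·RH+0.049·T) = 0.8595 μm/a
  sum: 0.3233 + 0.8595 → r_corr = 1.183 μm/a

r_corr = 1.18 μm/a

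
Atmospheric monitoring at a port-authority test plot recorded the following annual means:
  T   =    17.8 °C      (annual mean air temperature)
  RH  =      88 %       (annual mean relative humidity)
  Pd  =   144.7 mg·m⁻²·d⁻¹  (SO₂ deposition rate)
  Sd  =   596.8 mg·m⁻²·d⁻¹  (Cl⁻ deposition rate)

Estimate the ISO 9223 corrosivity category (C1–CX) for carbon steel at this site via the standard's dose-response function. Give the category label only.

carbon steel: temperature factor f = -0.054·(7.8) = -0.4212
  sulphur-dioxide contribution → 89.71 μm/a
  chloride contribution → 199.5 μm/a
  total first-year rate 289.2 μm/a
289 μm/a falls in (200, 700] for carbon steel → category CX

CX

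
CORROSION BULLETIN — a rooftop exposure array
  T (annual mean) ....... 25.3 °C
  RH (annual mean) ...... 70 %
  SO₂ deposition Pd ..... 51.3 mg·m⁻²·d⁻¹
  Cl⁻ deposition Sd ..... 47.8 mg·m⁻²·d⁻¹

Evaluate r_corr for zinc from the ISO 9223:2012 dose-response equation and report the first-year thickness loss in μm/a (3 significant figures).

r_corr = 3.00 μm/a

zinc: T>10 °C ⇒ hinge -0.071·(25.3−10) = -1.0863
  Pd branch = 0.0129·Pd^0.44·e^(0.046·RH+f) = 0.6162 μm/a
  Sd branch = 0.0175·Sd^0.57·e^(0.008·RH+0.085·T) = 2.385 μm/a
  r_corr = 0.6162 + 2.385 = 3.001 μm/a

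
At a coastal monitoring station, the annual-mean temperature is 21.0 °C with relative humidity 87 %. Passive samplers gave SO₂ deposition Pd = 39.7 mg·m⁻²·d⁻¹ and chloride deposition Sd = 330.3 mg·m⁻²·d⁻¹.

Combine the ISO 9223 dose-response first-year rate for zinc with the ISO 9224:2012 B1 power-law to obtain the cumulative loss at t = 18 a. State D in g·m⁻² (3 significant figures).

D(18) = 549 g·m⁻²

zinc: f(T) = -0.071·(T−10) [T>10 °C] = -0.7810
  SO₂ term: 0.0129·39.7^0.44·exp(0.046·87-0.7810) = 1.633
  Cl⁻ term: 0.0175·330.3^0.57·exp(0.008·87+0.085·21.0) = 5.706
  sum: 1.633 + 5.706 → r_corr = 7.338 μm/a
Power-law: D(18) = r_corr · 18^0.813
  D(18) = 7.338 × 18^0.813 = 7.338 × 10.48 = 76.94 μm
  Mass loss = 76.94 μm × 7.14 g/cm³ = 549.3 g·m⁻²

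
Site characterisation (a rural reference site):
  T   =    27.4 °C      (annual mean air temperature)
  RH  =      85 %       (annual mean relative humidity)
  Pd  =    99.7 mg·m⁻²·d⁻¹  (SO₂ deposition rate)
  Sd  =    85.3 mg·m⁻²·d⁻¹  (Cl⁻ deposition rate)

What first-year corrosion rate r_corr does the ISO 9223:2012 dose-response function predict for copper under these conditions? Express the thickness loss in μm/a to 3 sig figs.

r_corr = 3.44 μm/a

copper: T>10 °C ⇒ hinge -0.080·(27.4−10) = -1.3920
  Pd branch = 0.0053·Pd^0.26·e^(0.059·RH+f) = 0.6567 μm/a
  Cl⁻ term: 0.01025·85.3^0.27·exp(0.036·85+0.049·27.4) = 2.78
  sum: 0.6567 + 2.78 → r_corr = 3.437 μm/a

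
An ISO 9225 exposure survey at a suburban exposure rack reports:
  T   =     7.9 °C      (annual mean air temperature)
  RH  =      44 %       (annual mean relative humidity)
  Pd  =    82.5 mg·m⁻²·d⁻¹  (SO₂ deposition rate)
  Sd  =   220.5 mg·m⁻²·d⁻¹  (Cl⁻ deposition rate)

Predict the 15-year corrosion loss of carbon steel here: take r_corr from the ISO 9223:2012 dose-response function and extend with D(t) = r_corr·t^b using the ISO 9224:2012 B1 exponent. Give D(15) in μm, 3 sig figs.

carbon steel: temperature factor f = +0.150·(-2.1) = -0.3150
  SO₂ term: 1.77·82.5^0.52·exp(0.02·44-0.3150) = 30.9
  Sd branch = 0.102·Sd^0.62·e^(0.033·RH+0.04·T) = 16.96 μm/a
  sum: 30.9 + 16.96 → r_corr = 47.85 μm/a
ISO 9224: D(t) = r_corr · t^b with b = 0.523 (carbon steel, B1)
  D(15) = 47.85 × 15^0.523 = 47.85 × 4.122 = 197.2 μm

D(15) = 197 μm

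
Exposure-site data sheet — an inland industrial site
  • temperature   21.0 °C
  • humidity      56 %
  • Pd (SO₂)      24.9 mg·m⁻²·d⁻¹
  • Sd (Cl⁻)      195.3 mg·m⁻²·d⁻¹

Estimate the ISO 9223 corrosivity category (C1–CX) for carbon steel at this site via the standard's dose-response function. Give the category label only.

carbon steel: temperature factor f = -0.054·(11.0) = -0.5940
  sulphur-dioxide contribution → 15.94 μm/a
  chloride contribution → 39.47 μm/a
  total first-year rate 55.4 μm/a
ISO 9223 Table 2 (carbon steel): 50 < 55.4 ≤ 80 μm/a ⇒ C4

C4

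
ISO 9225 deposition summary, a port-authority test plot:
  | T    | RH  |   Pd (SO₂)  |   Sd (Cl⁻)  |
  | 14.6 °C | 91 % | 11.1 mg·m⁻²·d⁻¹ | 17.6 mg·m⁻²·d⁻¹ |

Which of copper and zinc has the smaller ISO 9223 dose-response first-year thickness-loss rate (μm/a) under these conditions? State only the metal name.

copper: temperature factor f = -0.080·(4.6) = -0.3680
  sulphur-dioxide contribution → 1.472 μm/a
  chloride contribution → 1.204 μm/a
  ⇒ r_corr(copper) = 2.676 μm/a
zinc: T>10 °C ⇒ hinge -0.071·(14.6−10) = -0.3266
  sulphur-dioxide contribution → 1.765 μm/a
  chloride contribution → 0.6428 μm/a
  total first-year rate 2.407 μm/a
Ordering by μm/a: copper (2.68) > zinc (2.41)

zinc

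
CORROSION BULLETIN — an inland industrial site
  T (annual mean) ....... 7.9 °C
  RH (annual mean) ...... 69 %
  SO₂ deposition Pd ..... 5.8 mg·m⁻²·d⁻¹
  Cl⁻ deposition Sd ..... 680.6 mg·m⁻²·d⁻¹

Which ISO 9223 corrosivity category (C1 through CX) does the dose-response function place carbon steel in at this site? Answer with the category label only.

carbon steel: T≤10 °C ⇒ hinge +0.150·(7.9−10) = -0.3150
  sulphur-dioxide contribution → 12.81 μm/a
  chloride contribution → 77.82 μm/a
  total first-year rate 90.63 μm/a
Category bounds: 80…200 μm/a bracket r_corr ⇒ C5

C5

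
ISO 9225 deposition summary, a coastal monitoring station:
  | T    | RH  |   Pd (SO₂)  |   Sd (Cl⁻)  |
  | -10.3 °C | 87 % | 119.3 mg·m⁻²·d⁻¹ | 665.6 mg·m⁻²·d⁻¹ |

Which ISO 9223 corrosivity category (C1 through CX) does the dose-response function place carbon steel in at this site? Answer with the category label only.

carbon steel: f(T) = +0.150·(T−10) [T≤10 °C] = -3.0450
  SO₂ term: 1.77·119.3^0.52·exp(0.02·87-3.0450) = 5.769
  Sd branch = 0.102·Sd^0.62·e^(0.033·RH+0.04·T) = 67.13 μm/a
  r_corr = 5.769 + 67.13 = 72.9 μm/a
Category bounds: 50…80 μm/a bracket r_corr ⇒ C4

C4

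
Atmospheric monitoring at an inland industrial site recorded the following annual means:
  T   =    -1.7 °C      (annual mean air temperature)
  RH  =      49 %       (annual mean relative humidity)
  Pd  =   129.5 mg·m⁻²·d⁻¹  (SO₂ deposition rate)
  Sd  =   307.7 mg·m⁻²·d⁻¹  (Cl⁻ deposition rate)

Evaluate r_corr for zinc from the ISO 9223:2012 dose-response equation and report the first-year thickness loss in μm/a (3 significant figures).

zinc: temperature factor f = +0.038·(-11.7) = -0.4446
  Pd branch = 0.0129·Pd^0.44·e^(0.046·RH+f) = 0.6696 μm/a
  Cl⁻ term: 0.0175·307.7^0.57·exp(0.008·49+0.085·-1.7) = 0.5872
  r_corr = 0.6696 + 0.5872 = 1.257 μm/a

r_corr = 1.26 μm/a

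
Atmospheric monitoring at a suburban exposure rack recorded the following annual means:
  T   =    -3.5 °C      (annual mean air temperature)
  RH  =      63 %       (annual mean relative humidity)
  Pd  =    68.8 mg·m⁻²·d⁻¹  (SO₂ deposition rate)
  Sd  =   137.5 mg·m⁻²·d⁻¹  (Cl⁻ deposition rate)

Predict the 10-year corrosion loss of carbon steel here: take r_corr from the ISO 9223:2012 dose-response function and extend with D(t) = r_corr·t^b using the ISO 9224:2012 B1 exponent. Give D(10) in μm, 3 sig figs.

D(10) = 74.8 μm

carbon steel: f(T) = +0.150·(T−10) [T≤10 °C] = -2.0250
  SO₂ term: 1.77·68.8^0.52·exp(0.02·63-2.0250) = 7.435
  Sd branch = 0.102·Sd^0.62·e^(0.033·RH+0.04·T) = 15.01 μm/a
  r_corr = 7.435 + 15.01 = 22.45 μm/a
ISO 9224: D(t) = r_corr · t^b with b = 0.523 (carbon steel, B1)
  D(10) = 22.45 × 10^0.523 = 22.45 × 3.334 = 74.85 μm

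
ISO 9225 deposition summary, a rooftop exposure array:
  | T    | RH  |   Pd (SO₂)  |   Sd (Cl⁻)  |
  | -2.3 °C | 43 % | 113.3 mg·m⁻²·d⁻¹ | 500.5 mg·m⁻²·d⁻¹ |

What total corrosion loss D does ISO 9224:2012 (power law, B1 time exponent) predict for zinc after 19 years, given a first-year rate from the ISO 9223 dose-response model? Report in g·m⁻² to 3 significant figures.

zinc: temperature factor f = +0.038·(-12.3) = -0.4674
  Pd branch = 0.0129·Pd^0.44·e^(0.046·RH+f) = 0.4683 μm/a
  Cl⁻ term: 0.0175·500.5^0.57·exp(0.008·43+0.085·-2.3) = 0.7018
  r_corr = 0.4683 + 0.7018 = 1.17 μm/a
Power-law: D(19) = r_corr · 19^0.813
  D(19) = 1.17 × 19^0.813 = 1.17 × 10.96 = 12.82 μm
  Mass loss = 12.82 μm × 7.14 g/cm³ = 91.52 g·m⁻²

D(19) = 91.5 g·m⁻²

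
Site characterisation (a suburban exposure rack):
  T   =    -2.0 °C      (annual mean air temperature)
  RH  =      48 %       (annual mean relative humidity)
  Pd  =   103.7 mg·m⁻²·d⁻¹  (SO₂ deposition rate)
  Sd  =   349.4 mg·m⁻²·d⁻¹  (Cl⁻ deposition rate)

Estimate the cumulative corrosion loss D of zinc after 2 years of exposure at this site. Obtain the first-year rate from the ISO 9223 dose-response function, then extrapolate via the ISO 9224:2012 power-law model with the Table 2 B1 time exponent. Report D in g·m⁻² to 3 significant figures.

D(2) = 14.8 g·m⁻²

zinc: T≤10 °C ⇒ hinge +0.038·(-2.0−10) = -0.4560
  Pd branch = 0.0129·Pd^0.44·e^(0.046·RH+f) = 0.5733 μm/a
  Sd branch = 0.0175·Sd^0.57·e^(0.008·RH+0.085·T) = 0.6105 μm/a
  r_corr = 0.5733 + 0.6105 = 1.184 μm/a
Power-law: D(2) = r_corr · 2^0.813
  D(2) = 1.184 × 2^0.813 = 1.184 × 1.757 = 2.08 μm
  Mass loss = 2.08 μm × 7.14 g/cm³ = 14.85 g·m⁻²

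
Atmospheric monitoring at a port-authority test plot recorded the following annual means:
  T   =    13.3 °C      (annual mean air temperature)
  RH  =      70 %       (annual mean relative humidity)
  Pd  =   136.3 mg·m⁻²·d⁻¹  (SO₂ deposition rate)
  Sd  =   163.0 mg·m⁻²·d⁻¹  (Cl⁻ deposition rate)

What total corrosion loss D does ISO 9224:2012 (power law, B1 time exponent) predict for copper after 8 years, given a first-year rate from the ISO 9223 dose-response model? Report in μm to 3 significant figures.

D(8) = 7.51 μm

copper: temperature factor f = -0.080·(3.3) = -0.2640
  Pd branch = 0.0053·Pd^0.26·e^(0.059·RH+f) = 0.9083 μm/a
  Cl⁻ term: 0.01025·163.0^0.27·exp(0.036·70+0.049·13.3) = 0.9671
  r_corr = 0.9083 + 0.9671 = 1.875 μm/a
Power-law: D(8) = r_corr · 8^0.667
  D(8) = 1.875 × 8^0.667 = 1.875 × 4.003 = 7.507 μm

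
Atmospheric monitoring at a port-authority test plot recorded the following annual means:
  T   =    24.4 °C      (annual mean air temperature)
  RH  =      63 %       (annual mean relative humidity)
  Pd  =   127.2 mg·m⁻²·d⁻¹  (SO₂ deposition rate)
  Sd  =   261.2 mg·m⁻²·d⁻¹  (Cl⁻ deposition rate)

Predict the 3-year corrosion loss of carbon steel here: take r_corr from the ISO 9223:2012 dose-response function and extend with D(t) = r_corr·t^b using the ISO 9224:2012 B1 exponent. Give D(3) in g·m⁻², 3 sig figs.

D(3) = 1.45e+03 g·m⁻²

carbon steel: temperature factor f = -0.054·(14.4) = -0.7776
  Pd branch = 1.77·Pd^0.52·e^(0.02·RH+f) = 35.63 μm/a
  Cl⁻ term: 0.102·261.2^0.62·exp(0.033·63+0.04·24.4) = 68.22
  r_corr = 35.63 + 68.22 = 103.8 μm/a
ISO 9224: D(t) = r_corr · t^b with b = 0.523 (carbon steel, B1)
  D(3) = 103.8 × 3^0.523 = 103.8 × 1.776 = 184.5 μm
  Mass loss = 184.5 μm × 7.85 g/cm³ = 1448 g·m⁻²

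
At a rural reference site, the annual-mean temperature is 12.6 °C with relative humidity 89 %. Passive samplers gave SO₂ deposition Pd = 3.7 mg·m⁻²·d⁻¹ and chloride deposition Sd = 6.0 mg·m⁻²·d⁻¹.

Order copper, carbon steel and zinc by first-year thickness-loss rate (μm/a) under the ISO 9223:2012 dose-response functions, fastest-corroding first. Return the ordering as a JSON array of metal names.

["carbon steel", "copper", "zinc"]

copper: temperature factor f = -0.080·(2.6) = -0.2080
  Pd branch = 0.0053·Pd^0.26·e^(0.059·RH+f) = 1.154 μm/a
  Sd branch = 0.01025·Sd^0.27·e^(0.036·RH+0.049·T) = 0.7593 μm/a
  sum: 1.154 + 0.7593 → r_corr = 1.913 μm/a
carbon steel: f(T) = -0.054·(T−10) [T>10 °C] = -0.1404
  Pd branch = 1.77·Pd^0.52·e^(0.02·RH+f) = 18.01 μm/a
  Sd branch = 0.102·Sd^0.62·e^(0.033·RH+0.04·T) = 9.671 μm/a
  sum: 18.01 + 9.671 → r_corr = 27.68 μm/a
zinc: temperature factor f = -0.071·(2.6) = -0.1846
  SO₂ term: 0.0129·3.7^0.44·exp(0.046·89-0.1846) = 1.144
  Sd branch = 0.0175·Sd^0.57·e^(0.008·RH+0.085·T) = 0.289 μm/a
  sum: 1.144 + 0.289 → r_corr = 1.433 μm/a
Ordering by μm/a: carbon steel (27.7) > copper (1.91) > zinc (1.43)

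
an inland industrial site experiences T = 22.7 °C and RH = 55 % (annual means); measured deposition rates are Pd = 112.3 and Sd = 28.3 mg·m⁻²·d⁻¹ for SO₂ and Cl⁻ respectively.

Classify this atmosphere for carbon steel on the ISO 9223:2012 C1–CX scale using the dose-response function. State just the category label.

C3

carbon steel: T>10 °C ⇒ hinge -0.054·(22.7−10) = -0.6858
  SO₂ term: 1.77·112.3^0.52·exp(0.02·55-0.6858) = 31.19
  Cl⁻ term: 0.102·28.3^0.62·exp(0.033·55+0.04·22.7) = 12.34
  sum: 31.19 + 12.34 → r_corr = 43.53 μm/a
Category bounds: 25…50 μm/a bracket r_corr ⇒ C3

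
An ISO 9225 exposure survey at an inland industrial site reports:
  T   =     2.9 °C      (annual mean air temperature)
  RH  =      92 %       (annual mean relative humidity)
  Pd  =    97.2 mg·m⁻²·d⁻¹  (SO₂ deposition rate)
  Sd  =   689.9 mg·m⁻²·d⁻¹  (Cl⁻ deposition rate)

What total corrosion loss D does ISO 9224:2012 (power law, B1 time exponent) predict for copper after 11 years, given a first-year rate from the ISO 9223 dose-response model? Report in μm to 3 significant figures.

D(11) = 17.4 μm

copper: temperature factor f = +0.126·(-7.1) = -0.8946
  SO₂ term: 0.0053·97.2^0.26·exp(0.059·92-0.8946) = 1.621
  Cl⁻ term: 0.01025·689.9^0.27·exp(0.036·92+0.049·2.9) = 1.894
  r_corr = 1.621 + 1.894 = 3.515 μm/a
Long-term exponent b (ISO 9224 Table 2, B1) = 0.667
  D(11) = 3.515 × 11^0.667 = 3.515 × 4.95 = 17.4 μm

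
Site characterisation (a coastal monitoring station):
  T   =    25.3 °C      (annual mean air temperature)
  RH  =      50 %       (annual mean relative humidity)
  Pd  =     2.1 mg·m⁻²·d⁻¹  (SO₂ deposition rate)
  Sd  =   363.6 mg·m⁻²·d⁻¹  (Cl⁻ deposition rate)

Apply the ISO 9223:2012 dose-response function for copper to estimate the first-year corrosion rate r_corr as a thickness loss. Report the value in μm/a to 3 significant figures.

copper: temperature factor f = -0.080·(15.3) = -1.2240
  sulphur-dioxide contribution → 0.03611 μm/a
  chloride contribution → 1.052 μm/a
  ⇒ r_corr(copper) = 1.089 μm/a

r_corr = 1.09 μm/a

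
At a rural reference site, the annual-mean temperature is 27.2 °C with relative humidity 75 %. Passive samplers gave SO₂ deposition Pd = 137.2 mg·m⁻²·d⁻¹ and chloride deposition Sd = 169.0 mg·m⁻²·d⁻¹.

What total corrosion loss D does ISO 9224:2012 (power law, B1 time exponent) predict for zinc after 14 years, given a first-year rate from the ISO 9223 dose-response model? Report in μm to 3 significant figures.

zinc: T>10 °C ⇒ hinge -0.071·(27.2−10) = -1.2212
  sulphur-dioxide contribution → 1.045 μm/a
  chloride contribution → 5.992 μm/a
  ⇒ r_corr(zinc) = 7.037 μm/a
Long-term exponent b (ISO 9224 Table 2, B1) = 0.813
  D(14) = 7.037 × 14^0.813 = 7.037 × 8.547 = 60.14 μm

D(14) = 60.1 μm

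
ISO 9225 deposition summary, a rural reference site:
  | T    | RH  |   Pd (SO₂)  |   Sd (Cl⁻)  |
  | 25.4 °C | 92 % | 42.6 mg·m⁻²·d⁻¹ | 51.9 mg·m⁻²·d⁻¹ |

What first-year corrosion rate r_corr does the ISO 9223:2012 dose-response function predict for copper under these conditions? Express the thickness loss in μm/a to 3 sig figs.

copper: T>10 °C ⇒ hinge -0.080·(25.4−10) = -1.2320
  Pd branch = 0.0053·Pd^0.26·e^(0.059·RH+f) = 0.9337 μm/a
  Cl⁻ term: 0.01025·51.9^0.27·exp(0.036·92+0.049·25.4) = 2.836
  r_corr = 0.9337 + 2.836 = 3.77 μm/a

r_corr = 3.77 μm/a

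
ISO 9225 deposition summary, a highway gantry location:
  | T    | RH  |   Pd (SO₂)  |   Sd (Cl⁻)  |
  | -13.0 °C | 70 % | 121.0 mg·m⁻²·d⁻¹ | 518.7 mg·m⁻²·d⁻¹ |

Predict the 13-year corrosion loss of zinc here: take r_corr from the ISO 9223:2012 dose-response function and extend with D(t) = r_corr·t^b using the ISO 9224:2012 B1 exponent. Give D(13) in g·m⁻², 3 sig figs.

D(13) = 84.4 g·m⁻²

zinc: T≤10 °C ⇒ hinge +0.038·(-13.0−10) = -0.8740
  SO₂ term: 0.0129·121.0^0.44·exp(0.046·70-0.8740) = 1.111
  Cl⁻ term: 0.0175·518.7^0.57·exp(0.008·70+0.085·-13.0) = 0.358
  sum: 1.111 + 0.358 → r_corr = 1.469 μm/a
ISO 9224: D(t) = r_corr · t^b with b = 0.813 (zinc, B1)
  D(13) = 1.469 × 13^0.813 = 1.469 × 8.047 = 11.82 μm
  Mass loss = 11.82 μm × 7.14 g/cm³ = 84.42 g·m⁻²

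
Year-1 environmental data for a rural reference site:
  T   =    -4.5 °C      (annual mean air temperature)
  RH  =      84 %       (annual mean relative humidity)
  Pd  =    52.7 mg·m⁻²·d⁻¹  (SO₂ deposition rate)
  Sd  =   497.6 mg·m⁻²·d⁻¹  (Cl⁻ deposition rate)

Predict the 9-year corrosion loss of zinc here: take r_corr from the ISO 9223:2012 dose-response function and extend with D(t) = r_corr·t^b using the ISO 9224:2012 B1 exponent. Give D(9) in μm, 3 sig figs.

D(9) = 16.9 μm

zinc: f(T) = +0.038·(T−10) [T≤10 °C] = -0.5510
  sulphur-dioxide contribution → 2.028 μm/a
  chloride contribution → 0.8054 μm/a
  ⇒ r_corr(zinc) = 2.833 μm/a
ISO 9224: D(t) = r_corr · t^b with b = 0.813 (zinc, B1)
  D(9) = 2.833 × 9^0.813 = 2.833 × 5.968 = 16.91 μm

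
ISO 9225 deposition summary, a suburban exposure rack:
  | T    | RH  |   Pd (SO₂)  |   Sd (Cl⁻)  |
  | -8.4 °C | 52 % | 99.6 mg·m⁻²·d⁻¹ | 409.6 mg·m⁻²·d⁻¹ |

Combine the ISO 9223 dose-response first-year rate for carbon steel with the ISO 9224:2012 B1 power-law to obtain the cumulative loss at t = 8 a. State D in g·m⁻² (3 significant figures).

D(8) = 474 g·m⁻²

carbon steel: f(T) = +0.150·(T−10) [T≤10 °C] = -2.7600
  Pd branch = 1.77·Pd^0.52·e^(0.02·RH+f) = 3.468 μm/a
  Cl⁻ term: 0.102·409.6^0.62·exp(0.033·52+0.04·-8.4) = 16.89
  sum: 3.468 + 16.89 → r_corr = 20.36 μm/a
Power-law: D(8) = r_corr · 8^0.523
  D(8) = 20.36 × 8^0.523 = 20.36 × 2.967 = 60.4 μm
  Mass loss = 60.4 μm × 7.85 g/cm³ = 474.1 g·m⁻²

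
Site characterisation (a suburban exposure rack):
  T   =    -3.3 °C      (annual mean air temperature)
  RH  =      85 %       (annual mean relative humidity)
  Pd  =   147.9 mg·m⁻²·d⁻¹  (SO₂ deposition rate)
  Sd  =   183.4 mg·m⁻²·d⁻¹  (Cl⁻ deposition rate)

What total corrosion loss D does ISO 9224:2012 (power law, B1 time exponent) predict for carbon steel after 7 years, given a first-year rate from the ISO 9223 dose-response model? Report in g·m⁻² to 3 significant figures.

D(7) = 1.20e+03 g·m⁻²

carbon steel: T≤10 °C ⇒ hinge +0.150·(-3.3−10) = -1.9950
  SO₂ term: 1.77·147.9^0.52·exp(0.02·85-1.9950) = 17.71
  Cl⁻ term: 0.102·183.4^0.62·exp(0.033·85+0.04·-3.3) = 37.39
  sum: 17.71 + 37.39 → r_corr = 55.1 μm/a
ISO 9224: D(t) = r_corr · t^b with b = 0.523 (carbon steel, B1)
  D(7) = 55.1 × 7^0.523 = 55.1 × 2.767 = 152.5 μm
  Mass loss = 152.5 μm × 7.85 g/cm³ = 1197 g·m⁻²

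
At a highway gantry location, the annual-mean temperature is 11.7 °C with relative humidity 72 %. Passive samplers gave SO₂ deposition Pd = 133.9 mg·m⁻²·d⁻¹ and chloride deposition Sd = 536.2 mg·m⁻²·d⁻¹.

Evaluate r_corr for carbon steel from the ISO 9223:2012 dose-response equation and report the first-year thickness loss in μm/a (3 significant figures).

carbon steel: f(T) = -0.054·(T−10) [T>10 °C] = -0.0918
  SO₂ term: 1.77·133.9^0.52·exp(0.02·72-0.0918) = 86.98
  Cl⁻ term: 0.102·536.2^0.62·exp(0.033·72+0.04·11.7) = 86.28
  sum: 86.98 + 86.28 → r_corr = 173.3 μm/a

r_corr = 173 μm/a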